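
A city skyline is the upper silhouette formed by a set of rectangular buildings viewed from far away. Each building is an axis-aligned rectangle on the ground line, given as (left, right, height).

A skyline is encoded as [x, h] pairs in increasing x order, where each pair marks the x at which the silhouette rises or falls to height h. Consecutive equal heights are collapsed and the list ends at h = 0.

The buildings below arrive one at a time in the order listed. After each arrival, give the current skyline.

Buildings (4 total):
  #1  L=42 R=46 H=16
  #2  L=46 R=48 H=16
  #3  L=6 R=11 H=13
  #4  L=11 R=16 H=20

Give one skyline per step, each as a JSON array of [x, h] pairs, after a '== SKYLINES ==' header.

== SKYLINES ==
[[42,16],[46,0]]
[[42,16],[48,0]]
[[6,13],[11,0],[42,16],[48,0]]
[[6,13],[11,20],[16,0],[42,16],[48,0]]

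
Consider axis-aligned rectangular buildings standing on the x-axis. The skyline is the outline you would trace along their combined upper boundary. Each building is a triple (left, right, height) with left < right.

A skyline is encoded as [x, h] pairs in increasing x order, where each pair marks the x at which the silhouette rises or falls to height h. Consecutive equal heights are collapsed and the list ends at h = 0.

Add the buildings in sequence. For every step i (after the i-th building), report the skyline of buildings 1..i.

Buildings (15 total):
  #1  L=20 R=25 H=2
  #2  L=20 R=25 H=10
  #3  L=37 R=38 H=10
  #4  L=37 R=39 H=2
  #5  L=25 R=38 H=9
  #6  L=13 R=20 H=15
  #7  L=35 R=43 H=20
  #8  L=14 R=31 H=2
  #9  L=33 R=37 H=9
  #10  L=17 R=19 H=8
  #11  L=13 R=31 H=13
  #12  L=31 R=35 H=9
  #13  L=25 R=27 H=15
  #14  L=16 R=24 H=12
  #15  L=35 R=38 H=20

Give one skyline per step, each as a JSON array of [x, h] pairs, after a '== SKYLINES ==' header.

== SKYLINES ==
[[20,2],[25,0]]
[[20,10],[25,0]]
[[20,10],[25,0],[37,10],[38,0]]
[[20,10],[25,0],[37,10],[38,2],[39,0]]
[[20,10],[25,9],[37,10],[38,2],[39,0]]
[[13,15],[20,10],[25,9],[37,10],[38,2],[39,0]]
[[13,15],[20,10],[25,9],[35,20],[43,0]]
[[13,15],[20,10],[25,9],[35,20],[43,0]]
[[13,15],[20,10],[25,9],[35,20],[43,0]]
[[13,15],[20,10],[25,9],[35,20],[43,0]]
[[13,15],[20,13],[31,9],[35,20],[43,0]]
[[13,15],[20,13],[31,9],[35,20],[43,0]]
[[13,15],[20,13],[25,15],[27,13],[31,9],[35,20],[43,0]]
[[13,15],[20,13],[25,15],[27,13],[31,9],[35,20],[43,0]]
[[13,15],[20,13],[25,15],[27,13],[31,9],[35,20],[43,0]]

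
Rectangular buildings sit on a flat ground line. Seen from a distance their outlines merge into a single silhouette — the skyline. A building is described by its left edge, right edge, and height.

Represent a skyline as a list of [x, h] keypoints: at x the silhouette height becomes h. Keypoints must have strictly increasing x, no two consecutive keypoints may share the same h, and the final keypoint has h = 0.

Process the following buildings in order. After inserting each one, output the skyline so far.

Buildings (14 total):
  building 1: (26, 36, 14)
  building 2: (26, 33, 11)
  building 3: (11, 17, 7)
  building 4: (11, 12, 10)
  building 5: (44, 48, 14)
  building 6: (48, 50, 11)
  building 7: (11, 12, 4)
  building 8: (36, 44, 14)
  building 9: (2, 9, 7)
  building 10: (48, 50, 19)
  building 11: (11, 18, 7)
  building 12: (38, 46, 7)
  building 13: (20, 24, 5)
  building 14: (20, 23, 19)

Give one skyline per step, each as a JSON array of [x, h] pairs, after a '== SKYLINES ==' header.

== SKYLINES ==
[[26,14],[36,0]]
[[26,14],[36,0]]
[[11,7],[17,0],[26,14],[36,0]]
[[11,10],[12,7],[17,0],[26,14],[36,0]]
[[11,10],[12,7],[17,0],[26,14],[36,0],[44,14],[48,0]]
[[11,10],[12,7],[17,0],[26,14],[36,0],[44,14],[48,11],[50,0]]
[[11,10],[12,7],[17,0],[26,14],[36,0],[44,14],[48,11],[50,0]]
[[11,10],[12,7],[17,0],[26,14],[48,11],[50,0]]
[[2,7],[9,0],[11,10],[12,7],[17,0],[26,14],[48,11],[50,0]]
[[2,7],[9,0],[11,10],[12,7],[17,0],[26,14],[48,19],[50,0]]
[[2,7],[9,0],[11,10],[12,7],[18,0],[26,14],[48,19],[50,0]]
[[2,7],[9,0],[11,10],[12,7],[18,0],[26,14],[48,19],[50,0]]
[[2,7],[9,0],[11,10],[12,7],[18,0],[20,5],[24,0],[26,14],[48,19],[50,0]]
[[2,7],[9,0],[11,10],[12,7],[18,0],[20,19],[23,5],[24,0],[26,14],[48,19],[50,0]]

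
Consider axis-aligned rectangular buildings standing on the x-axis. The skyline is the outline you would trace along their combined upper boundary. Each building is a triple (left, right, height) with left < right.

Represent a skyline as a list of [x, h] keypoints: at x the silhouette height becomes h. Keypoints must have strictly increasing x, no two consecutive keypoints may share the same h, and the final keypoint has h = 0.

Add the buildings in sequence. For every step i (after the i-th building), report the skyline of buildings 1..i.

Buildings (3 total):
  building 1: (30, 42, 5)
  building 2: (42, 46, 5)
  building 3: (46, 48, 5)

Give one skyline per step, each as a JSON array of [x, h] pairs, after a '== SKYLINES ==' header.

== SKYLINES ==
[[30,5],[42,0]]
[[30,5],[46,0]]
[[30,5],[48,0]]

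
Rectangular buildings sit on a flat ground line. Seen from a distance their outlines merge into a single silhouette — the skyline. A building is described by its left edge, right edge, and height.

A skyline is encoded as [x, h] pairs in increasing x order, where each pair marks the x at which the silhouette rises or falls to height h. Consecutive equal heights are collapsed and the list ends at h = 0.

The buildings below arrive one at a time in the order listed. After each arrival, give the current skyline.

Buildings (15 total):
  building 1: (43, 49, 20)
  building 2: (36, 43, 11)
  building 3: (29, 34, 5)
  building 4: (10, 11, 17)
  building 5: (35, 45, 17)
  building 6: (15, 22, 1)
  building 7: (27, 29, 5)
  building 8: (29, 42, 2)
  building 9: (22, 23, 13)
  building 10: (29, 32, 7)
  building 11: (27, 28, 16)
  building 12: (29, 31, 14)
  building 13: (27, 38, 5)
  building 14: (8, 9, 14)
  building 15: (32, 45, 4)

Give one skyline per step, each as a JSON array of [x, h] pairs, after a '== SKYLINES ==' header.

== SKYLINES ==
[[43,20],[49,0]]
[[36,11],[43,20],[49,0]]
[[29,5],[34,0],[36,11],[43,20],[49,0]]
[[10,17],[11,0],[29,5],[34,0],[36,11],[43,20],[49,0]]
[[10,17],[11,0],[29,5],[34,0],[35,17],[43,20],[49,0]]
[[10,17],[11,0],[15,1],[22,0],[29,5],[34,0],[35,17],[43,20],[49,0]]
[[10,17],[11,0],[15,1],[22,0],[27,5],[34,0],[35,17],[43,20],[49,0]]
[[10,17],[11,0],[15,1],[22,0],[27,5],[34,2],[35,17],[43,20],[49,0]]
[[10,17],[11,0],[15,1],[22,13],[23,0],[27,5],[34,2],[35,17],[43,20],[49,0]]
[[10,17],[11,0],[15,1],[22,13],[23,0],[27,5],[29,7],[32,5],[34,2],[35,17],[43,20],[49,0]]
[[10,17],[11,0],[15,1],[22,13],[23,0],[27,16],[28,5],[29,7],[32,5],[34,2],[35,17],[43,20],[49,0]]
[[10,17],[11,0],[15,1],[22,13],[23,0],[27,16],[28,5],[29,14],[31,7],[32,5],[34,2],[35,17],[43,20],[49,0]]
[[10,17],[11,0],[15,1],[22,13],[23,0],[27,16],[28,5],[29,14],[31,7],[32,5],[35,17],[43,20],[49,0]]
[[8,14],[9,0],[10,17],[11,0],[15,1],[22,13],[23,0],[27,16],[28,5],[29,14],[31,7],[32,5],[35,17],[43,20],[49,0]]
[[8,14],[9,0],[10,17],[11,0],[15,1],[22,13],[23,0],[27,16],[28,5],[29,14],[31,7],[32,5],[35,17],[43,20],[49,0]]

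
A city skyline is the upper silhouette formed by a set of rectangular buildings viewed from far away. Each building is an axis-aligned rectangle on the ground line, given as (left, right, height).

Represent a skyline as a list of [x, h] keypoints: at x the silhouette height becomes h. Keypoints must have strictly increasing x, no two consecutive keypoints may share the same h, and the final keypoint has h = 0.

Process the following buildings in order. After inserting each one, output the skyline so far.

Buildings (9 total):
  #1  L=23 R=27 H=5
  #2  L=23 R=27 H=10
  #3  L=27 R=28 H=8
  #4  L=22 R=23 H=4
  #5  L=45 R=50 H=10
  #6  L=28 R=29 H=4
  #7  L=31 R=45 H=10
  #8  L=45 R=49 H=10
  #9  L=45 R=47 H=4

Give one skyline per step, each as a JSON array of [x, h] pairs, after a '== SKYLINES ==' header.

== SKYLINES ==
[[23,5],[27,0]]
[[23,10],[27,0]]
[[23,10],[27,8],[28,0]]
[[22,4],[23,10],[27,8],[28,0]]
[[22,4],[23,10],[27,8],[28,0],[45,10],[50,0]]
[[22,4],[23,10],[27,8],[28,4],[29,0],[45,10],[50,0]]
[[22,4],[23,10],[27,8],[28,4],[29,0],[31,10],[50,0]]
[[22,4],[23,10],[27,8],[28,4],[29,0],[31,10],[50,0]]
[[22,4],[23,10],[27,8],[28,4],[29,0],[31,10],[50,0]]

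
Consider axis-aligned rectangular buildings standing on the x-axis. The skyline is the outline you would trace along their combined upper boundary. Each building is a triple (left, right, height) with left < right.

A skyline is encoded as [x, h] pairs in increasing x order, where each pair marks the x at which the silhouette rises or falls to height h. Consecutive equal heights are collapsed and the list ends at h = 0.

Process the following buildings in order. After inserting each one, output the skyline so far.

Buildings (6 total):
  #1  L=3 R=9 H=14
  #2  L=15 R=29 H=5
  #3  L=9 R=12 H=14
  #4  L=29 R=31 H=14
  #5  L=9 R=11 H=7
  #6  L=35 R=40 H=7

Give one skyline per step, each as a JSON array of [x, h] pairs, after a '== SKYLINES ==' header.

== SKYLINES ==
[[3,14],[9,0]]
[[3,14],[9,0],[15,5],[29,0]]
[[3,14],[12,0],[15,5],[29,0]]
[[3,14],[12,0],[15,5],[29,14],[31,0]]
[[3,14],[12,0],[15,5],[29,14],[31,0]]
[[3,14],[12,0],[15,5],[29,14],[31,0],[35,7],[40,0]]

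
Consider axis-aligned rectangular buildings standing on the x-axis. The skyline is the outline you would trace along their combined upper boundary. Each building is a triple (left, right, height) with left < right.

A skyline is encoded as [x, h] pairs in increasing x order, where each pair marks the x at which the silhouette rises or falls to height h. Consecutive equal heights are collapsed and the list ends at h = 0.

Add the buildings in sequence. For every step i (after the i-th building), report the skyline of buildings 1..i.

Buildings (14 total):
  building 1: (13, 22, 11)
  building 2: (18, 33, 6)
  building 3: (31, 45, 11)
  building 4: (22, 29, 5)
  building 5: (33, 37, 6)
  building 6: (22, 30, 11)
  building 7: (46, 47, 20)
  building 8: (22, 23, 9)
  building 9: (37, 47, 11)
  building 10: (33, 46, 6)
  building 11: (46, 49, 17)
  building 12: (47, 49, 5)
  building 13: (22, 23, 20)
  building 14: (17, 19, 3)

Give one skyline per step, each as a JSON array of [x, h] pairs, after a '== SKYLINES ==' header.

== SKYLINES ==
[[13,11],[22,0]]
[[13,11],[22,6],[33,0]]
[[13,11],[22,6],[31,11],[45,0]]
[[13,11],[22,6],[31,11],[45,0]]
[[13,11],[22,6],[31,11],[45,0]]
[[13,11],[30,6],[31,11],[45,0]]
[[13,11],[30,6],[31,11],[45,0],[46,20],[47,0]]
[[13,11],[30,6],[31,11],[45,0],[46,20],[47,0]]
[[13,11],[30,6],[31,11],[46,20],[47,0]]
[[13,11],[30,6],[31,11],[46,20],[47,0]]
[[13,11],[30,6],[31,11],[46,20],[47,17],[49,0]]
[[13,11],[30,6],[31,11],[46,20],[47,17],[49,0]]
[[13,11],[22,20],[23,11],[30,6],[31,11],[46,20],[47,17],[49,0]]
[[13,11],[22,20],[23,11],[30,6],[31,11],[46,20],[47,17],[49,0]]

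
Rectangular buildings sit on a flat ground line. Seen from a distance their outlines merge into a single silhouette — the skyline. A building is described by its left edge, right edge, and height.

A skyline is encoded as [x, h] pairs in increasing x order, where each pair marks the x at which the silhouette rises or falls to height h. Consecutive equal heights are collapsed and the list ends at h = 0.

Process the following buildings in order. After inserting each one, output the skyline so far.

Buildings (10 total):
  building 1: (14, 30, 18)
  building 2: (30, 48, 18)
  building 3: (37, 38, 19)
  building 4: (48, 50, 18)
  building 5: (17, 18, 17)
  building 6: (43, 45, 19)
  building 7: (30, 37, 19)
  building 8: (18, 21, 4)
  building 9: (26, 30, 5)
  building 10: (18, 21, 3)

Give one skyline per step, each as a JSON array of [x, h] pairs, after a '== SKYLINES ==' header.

== SKYLINES ==
[[14,18],[30,0]]
[[14,18],[48,0]]
[[14,18],[37,19],[38,18],[48,0]]
[[14,18],[37,19],[38,18],[50,0]]
[[14,18],[37,19],[38,18],[50,0]]
[[14,18],[37,19],[38,18],[43,19],[45,18],[50,0]]
[[14,18],[30,19],[38,18],[43,19],[45,18],[50,0]]
[[14,18],[30,19],[38,18],[43,19],[45,18],[50,0]]
[[14,18],[30,19],[38,18],[43,19],[45,18],[50,0]]
[[14,18],[30,19],[38,18],[43,19],[45,18],[50,0]]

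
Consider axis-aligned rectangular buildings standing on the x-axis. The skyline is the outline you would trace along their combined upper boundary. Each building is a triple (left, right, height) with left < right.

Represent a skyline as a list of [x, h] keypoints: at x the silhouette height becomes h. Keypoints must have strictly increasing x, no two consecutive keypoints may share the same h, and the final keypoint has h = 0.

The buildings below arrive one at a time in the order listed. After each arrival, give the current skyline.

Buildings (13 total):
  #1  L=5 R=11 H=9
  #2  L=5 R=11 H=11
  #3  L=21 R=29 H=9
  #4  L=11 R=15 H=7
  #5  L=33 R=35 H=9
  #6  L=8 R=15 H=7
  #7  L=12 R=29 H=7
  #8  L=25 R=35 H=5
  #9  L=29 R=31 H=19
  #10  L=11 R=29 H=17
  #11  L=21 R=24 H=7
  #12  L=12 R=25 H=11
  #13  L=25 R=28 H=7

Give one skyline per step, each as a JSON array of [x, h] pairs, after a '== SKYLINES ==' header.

== SKYLINES ==
[[5,9],[11,0]]
[[5,11],[11,0]]
[[5,11],[11,0],[21,9],[29,0]]
[[5,11],[11,7],[15,0],[21,9],[29,0]]
[[5,11],[11,7],[15,0],[21,9],[29,0],[33,9],[35,0]]
[[5,11],[11,7],[15,0],[21,9],[29,0],[33,9],[35,0]]
[[5,11],[11,7],[21,9],[29,0],[33,9],[35,0]]
[[5,11],[11,7],[21,9],[29,5],[33,9],[35,0]]
[[5,11],[11,7],[21,9],[29,19],[31,5],[33,9],[35,0]]
[[5,11],[11,17],[29,19],[31,5],[33,9],[35,0]]
[[5,11],[11,17],[29,19],[31,5],[33,9],[35,0]]
[[5,11],[11,17],[29,19],[31,5],[33,9],[35,0]]
[[5,11],[11,17],[29,19],[31,5],[33,9],[35,0]]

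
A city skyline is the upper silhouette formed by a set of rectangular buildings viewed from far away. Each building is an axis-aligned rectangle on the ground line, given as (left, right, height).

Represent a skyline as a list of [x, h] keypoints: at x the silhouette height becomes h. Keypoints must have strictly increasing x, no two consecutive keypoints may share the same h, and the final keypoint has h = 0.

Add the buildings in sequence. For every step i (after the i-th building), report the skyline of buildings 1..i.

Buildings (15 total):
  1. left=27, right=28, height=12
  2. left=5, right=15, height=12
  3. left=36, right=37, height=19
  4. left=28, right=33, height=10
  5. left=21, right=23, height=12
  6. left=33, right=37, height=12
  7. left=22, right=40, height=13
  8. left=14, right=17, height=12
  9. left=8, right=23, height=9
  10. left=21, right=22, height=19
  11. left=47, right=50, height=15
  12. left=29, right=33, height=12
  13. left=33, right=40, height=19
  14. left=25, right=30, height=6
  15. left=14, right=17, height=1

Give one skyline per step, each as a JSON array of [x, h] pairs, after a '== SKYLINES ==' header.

== SKYLINES ==
[[27,12],[28,0]]
[[5,12],[15,0],[27,12],[28,0]]
[[5,12],[15,0],[27,12],[28,0],[36,19],[37,0]]
[[5,12],[15,0],[27,12],[28,10],[33,0],[36,19],[37,0]]
[[5,12],[15,0],[21,12],[23,0],[27,12],[28,10],[33,0],[36,19],[37,0]]
[[5,12],[15,0],[21,12],[23,0],[27,12],[28,10],[33,12],[36,19],[37,0]]
[[5,12],[15,0],[21,12],[22,13],[36,19],[37,13],[40,0]]
[[5,12],[17,0],[21,12],[22,13],[36,19],[37,13],[40,0]]
[[5,12],[17,9],[21,12],[22,13],[36,19],[37,13],[40,0]]
[[5,12],[17,9],[21,19],[22,13],[36,19],[37,13],[40,0]]
[[5,12],[17,9],[21,19],[22,13],[36,19],[37,13],[40,0],[47,15],[50,0]]
[[5,12],[17,9],[21,19],[22,13],[36,19],[37,13],[40,0],[47,15],[50,0]]
[[5,12],[17,9],[21,19],[22,13],[33,19],[40,0],[47,15],[50,0]]
[[5,12],[17,9],[21,19],[22,13],[33,19],[40,0],[47,15],[50,0]]
[[5,12],[17,9],[21,19],[22,13],[33,19],[40,0],[47,15],[50,0]]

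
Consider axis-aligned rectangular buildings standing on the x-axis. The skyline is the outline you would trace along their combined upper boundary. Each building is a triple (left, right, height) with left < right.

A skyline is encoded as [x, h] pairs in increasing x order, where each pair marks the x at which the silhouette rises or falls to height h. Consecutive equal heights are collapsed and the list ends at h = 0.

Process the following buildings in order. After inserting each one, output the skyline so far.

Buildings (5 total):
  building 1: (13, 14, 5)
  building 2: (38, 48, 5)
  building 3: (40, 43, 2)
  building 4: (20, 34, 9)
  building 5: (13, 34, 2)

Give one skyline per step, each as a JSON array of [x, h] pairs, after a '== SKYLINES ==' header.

== SKYLINES ==
[[13,5],[14,0]]
[[13,5],[14,0],[38,5],[48,0]]
[[13,5],[14,0],[38,5],[48,0]]
[[13,5],[14,0],[20,9],[34,0],[38,5],[48,0]]
[[13,5],[14,2],[20,9],[34,0],[38,5],[48,0]]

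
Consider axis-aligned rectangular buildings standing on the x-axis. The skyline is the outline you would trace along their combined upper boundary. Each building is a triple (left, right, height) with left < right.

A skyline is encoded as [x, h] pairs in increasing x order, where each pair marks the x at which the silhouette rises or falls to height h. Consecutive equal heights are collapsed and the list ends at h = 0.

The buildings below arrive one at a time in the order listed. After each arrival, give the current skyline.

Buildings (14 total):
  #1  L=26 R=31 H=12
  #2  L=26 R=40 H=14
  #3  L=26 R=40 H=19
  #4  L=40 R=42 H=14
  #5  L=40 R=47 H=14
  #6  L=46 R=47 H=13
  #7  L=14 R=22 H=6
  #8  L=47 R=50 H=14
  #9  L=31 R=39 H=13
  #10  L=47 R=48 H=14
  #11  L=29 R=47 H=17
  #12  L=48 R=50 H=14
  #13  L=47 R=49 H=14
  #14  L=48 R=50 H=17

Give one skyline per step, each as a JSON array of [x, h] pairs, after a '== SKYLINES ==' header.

== SKYLINES ==
[[26,12],[31,0]]
[[26,14],[40,0]]
[[26,19],[40,0]]
[[26,19],[40,14],[42,0]]
[[26,19],[40,14],[47,0]]
[[26,19],[40,14],[47,0]]
[[14,6],[22,0],[26,19],[40,14],[47,0]]
[[14,6],[22,0],[26,19],[40,14],[50,0]]
[[14,6],[22,0],[26,19],[40,14],[50,0]]
[[14,6],[22,0],[26,19],[40,14],[50,0]]
[[14,6],[22,0],[26,19],[40,17],[47,14],[50,0]]
[[14,6],[22,0],[26,19],[40,17],[47,14],[50,0]]
[[14,6],[22,0],[26,19],[40,17],[47,14],[50,0]]
[[14,6],[22,0],[26,19],[40,17],[47,14],[48,17],[50,0]]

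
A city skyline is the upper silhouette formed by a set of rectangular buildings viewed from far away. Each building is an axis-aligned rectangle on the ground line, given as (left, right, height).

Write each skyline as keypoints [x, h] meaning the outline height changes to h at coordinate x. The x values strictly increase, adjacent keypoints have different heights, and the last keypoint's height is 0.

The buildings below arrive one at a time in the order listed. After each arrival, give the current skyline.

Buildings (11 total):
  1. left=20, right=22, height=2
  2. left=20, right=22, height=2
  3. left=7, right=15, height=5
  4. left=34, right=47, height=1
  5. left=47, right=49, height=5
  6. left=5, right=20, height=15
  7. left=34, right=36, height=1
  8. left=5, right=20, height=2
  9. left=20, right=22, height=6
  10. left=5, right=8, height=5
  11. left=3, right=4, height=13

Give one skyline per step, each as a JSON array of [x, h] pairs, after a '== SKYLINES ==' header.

== SKYLINES ==
[[20,2],[22,0]]
[[20,2],[22,0]]
[[7,5],[15,0],[20,2],[22,0]]
[[7,5],[15,0],[20,2],[22,0],[34,1],[47,0]]
[[7,5],[15,0],[20,2],[22,0],[34,1],[47,5],[49,0]]
[[5,15],[20,2],[22,0],[34,1],[47,5],[49,0]]
[[5,15],[20,2],[22,0],[34,1],[47,5],[49,0]]
[[5,15],[20,2],[22,0],[34,1],[47,5],[49,0]]
[[5,15],[20,6],[22,0],[34,1],[47,5],[49,0]]
[[5,15],[20,6],[22,0],[34,1],[47,5],[49,0]]
[[3,13],[4,0],[5,15],[20,6],[22,0],[34,1],[47,5],[49,0]]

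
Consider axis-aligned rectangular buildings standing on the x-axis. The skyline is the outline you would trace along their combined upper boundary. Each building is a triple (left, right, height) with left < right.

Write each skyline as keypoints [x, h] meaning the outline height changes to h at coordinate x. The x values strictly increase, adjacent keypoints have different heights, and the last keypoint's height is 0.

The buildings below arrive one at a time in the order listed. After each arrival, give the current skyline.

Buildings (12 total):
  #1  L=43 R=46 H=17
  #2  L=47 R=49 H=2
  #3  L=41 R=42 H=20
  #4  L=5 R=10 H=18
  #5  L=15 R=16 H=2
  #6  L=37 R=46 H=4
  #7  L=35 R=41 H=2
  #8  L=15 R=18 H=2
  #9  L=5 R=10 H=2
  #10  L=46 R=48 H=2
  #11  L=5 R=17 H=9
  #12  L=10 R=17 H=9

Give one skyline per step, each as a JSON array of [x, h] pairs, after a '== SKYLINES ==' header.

== SKYLINES ==
[[43,17],[46,0]]
[[43,17],[46,0],[47,2],[49,0]]
[[41,20],[42,0],[43,17],[46,0],[47,2],[49,0]]
[[5,18],[10,0],[41,20],[42,0],[43,17],[46,0],[47,2],[49,0]]
[[5,18],[10,0],[15,2],[16,0],[41,20],[42,0],[43,17],[46,0],[47,2],[49,0]]
[[5,18],[10,0],[15,2],[16,0],[37,4],[41,20],[42,4],[43,17],[46,0],[47,2],[49,0]]
[[5,18],[10,0],[15,2],[16,0],[35,2],[37,4],[41,20],[42,4],[43,17],[46,0],[47,2],[49,0]]
[[5,18],[10,0],[15,2],[18,0],[35,2],[37,4],[41,20],[42,4],[43,17],[46,0],[47,2],[49,0]]
[[5,18],[10,0],[15,2],[18,0],[35,2],[37,4],[41,20],[42,4],[43,17],[46,0],[47,2],[49,0]]
[[5,18],[10,0],[15,2],[18,0],[35,2],[37,4],[41,20],[42,4],[43,17],[46,2],[49,0]]
[[5,18],[10,9],[17,2],[18,0],[35,2],[37,4],[41,20],[42,4],[43,17],[46,2],[49,0]]
[[5,18],[10,9],[17,2],[18,0],[35,2],[37,4],[41,20],[42,4],[43,17],[46,2],[49,0]]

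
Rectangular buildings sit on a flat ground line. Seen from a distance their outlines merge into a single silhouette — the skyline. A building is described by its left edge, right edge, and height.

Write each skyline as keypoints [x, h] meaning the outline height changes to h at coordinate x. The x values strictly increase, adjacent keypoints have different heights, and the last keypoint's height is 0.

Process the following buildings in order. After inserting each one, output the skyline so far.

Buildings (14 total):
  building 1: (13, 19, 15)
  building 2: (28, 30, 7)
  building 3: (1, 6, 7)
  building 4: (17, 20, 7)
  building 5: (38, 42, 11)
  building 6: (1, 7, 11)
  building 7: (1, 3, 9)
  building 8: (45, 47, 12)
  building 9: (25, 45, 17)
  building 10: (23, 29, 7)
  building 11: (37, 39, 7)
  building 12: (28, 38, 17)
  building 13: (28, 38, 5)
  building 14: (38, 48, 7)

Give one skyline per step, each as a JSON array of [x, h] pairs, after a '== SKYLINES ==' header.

== SKYLINES ==
[[13,15],[19,0]]
[[13,15],[19,0],[28,7],[30,0]]
[[1,7],[6,0],[13,15],[19,0],[28,7],[30,0]]
[[1,7],[6,0],[13,15],[19,7],[20,0],[28,7],[30,0]]
[[1,7],[6,0],[13,15],[19,7],[20,0],[28,7],[30,0],[38,11],[42,0]]
[[1,11],[7,0],[13,15],[19,7],[20,0],[28,7],[30,0],[38,11],[42,0]]
[[1,11],[7,0],[13,15],[19,7],[20,0],[28,7],[30,0],[38,11],[42,0]]
[[1,11],[7,0],[13,15],[19,7],[20,0],[28,7],[30,0],[38,11],[42,0],[45,12],[47,0]]
[[1,11],[7,0],[13,15],[19,7],[20,0],[25,17],[45,12],[47,0]]
[[1,11],[7,0],[13,15],[19,7],[20,0],[23,7],[25,17],[45,12],[47,0]]
[[1,11],[7,0],[13,15],[19,7],[20,0],[23,7],[25,17],[45,12],[47,0]]
[[1,11],[7,0],[13,15],[19,7],[20,0],[23,7],[25,17],[45,12],[47,0]]
[[1,11],[7,0],[13,15],[19,7],[20,0],[23,7],[25,17],[45,12],[47,0]]
[[1,11],[7,0],[13,15],[19,7],[20,0],[23,7],[25,17],[45,12],[47,7],[48,0]]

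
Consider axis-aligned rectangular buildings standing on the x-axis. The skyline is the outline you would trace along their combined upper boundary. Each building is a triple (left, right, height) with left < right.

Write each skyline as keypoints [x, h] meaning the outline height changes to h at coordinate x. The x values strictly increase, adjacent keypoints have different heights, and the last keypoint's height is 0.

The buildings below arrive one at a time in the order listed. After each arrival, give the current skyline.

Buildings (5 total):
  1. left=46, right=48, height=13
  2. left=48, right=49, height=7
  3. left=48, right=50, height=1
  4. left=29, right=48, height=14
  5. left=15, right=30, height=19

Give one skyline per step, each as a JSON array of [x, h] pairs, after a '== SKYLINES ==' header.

== SKYLINES ==
[[46,13],[48,0]]
[[46,13],[48,7],[49,0]]
[[46,13],[48,7],[49,1],[50,0]]
[[29,14],[48,7],[49,1],[50,0]]
[[15,19],[30,14],[48,7],[49,1],[50,0]]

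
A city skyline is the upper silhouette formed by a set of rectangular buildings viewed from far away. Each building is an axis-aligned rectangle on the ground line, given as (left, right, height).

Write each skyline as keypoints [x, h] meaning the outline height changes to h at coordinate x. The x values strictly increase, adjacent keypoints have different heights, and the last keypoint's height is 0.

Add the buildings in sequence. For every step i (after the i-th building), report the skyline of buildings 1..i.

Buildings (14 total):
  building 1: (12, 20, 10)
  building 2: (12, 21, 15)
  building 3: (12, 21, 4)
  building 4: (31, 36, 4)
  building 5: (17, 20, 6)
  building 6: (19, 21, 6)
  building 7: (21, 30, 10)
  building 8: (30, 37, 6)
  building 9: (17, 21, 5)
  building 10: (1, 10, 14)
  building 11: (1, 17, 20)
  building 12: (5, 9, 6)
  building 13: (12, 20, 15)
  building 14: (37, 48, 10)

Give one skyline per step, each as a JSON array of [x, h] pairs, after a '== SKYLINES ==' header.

== SKYLINES ==
[[12,10],[20,0]]
[[12,15],[21,0]]
[[12,15],[21,0]]
[[12,15],[21,0],[31,4],[36,0]]
[[12,15],[21,0],[31,4],[36,0]]
[[12,15],[21,0],[31,4],[36,0]]
[[12,15],[21,10],[30,0],[31,4],[36,0]]
[[12,15],[21,10],[30,6],[37,0]]
[[12,15],[21,10],[30,6],[37,0]]
[[1,14],[10,0],[12,15],[21,10],[30,6],[37,0]]
[[1,20],[17,15],[21,10],[30,6],[37,0]]
[[1,20],[17,15],[21,10],[30,6],[37,0]]
[[1,20],[17,15],[21,10],[30,6],[37,0]]
[[1,20],[17,15],[21,10],[30,6],[37,10],[48,0]]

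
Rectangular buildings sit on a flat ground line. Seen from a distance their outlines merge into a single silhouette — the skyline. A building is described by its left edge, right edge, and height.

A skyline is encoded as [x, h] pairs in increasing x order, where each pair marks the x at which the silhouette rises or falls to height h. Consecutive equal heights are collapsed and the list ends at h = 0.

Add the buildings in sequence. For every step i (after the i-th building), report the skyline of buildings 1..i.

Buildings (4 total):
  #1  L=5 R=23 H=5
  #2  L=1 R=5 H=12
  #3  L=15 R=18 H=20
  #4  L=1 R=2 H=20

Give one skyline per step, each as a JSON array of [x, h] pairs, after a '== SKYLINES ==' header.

== SKYLINES ==
[[5,5],[23,0]]
[[1,12],[5,5],[23,0]]
[[1,12],[5,5],[15,20],[18,5],[23,0]]
[[1,20],[2,12],[5,5],[15,20],[18,5],[23,0]]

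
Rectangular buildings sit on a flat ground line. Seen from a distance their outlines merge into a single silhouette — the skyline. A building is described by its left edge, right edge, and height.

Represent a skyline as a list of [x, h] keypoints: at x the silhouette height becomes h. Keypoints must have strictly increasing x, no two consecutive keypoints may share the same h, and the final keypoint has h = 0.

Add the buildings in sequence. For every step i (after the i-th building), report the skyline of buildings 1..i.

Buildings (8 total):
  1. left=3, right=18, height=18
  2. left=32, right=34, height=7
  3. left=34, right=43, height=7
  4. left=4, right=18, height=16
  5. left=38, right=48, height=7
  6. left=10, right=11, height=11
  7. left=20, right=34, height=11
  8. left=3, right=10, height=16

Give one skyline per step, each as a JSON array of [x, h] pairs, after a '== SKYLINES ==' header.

== SKYLINES ==
[[3,18],[18,0]]
[[3,18],[18,0],[32,7],[34,0]]
[[3,18],[18,0],[32,7],[43,0]]
[[3,18],[18,0],[32,7],[43,0]]
[[3,18],[18,0],[32,7],[48,0]]
[[3,18],[18,0],[32,7],[48,0]]
[[3,18],[18,0],[20,11],[34,7],[48,0]]
[[3,18],[18,0],[20,11],[34,7],[48,0]]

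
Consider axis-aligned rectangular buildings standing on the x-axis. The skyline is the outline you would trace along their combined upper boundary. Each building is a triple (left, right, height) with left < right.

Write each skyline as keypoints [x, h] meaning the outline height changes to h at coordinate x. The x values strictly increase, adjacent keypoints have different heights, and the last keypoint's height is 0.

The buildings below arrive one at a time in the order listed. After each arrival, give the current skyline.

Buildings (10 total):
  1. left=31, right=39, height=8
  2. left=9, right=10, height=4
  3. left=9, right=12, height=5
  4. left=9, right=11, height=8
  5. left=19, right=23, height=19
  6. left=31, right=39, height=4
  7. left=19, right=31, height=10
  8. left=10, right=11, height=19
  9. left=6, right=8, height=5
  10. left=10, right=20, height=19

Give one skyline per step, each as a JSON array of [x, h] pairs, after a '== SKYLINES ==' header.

== SKYLINES ==
[[31,8],[39,0]]
[[9,4],[10,0],[31,8],[39,0]]
[[9,5],[12,0],[31,8],[39,0]]
[[9,8],[11,5],[12,0],[31,8],[39,0]]
[[9,8],[11,5],[12,0],[19,19],[23,0],[31,8],[39,0]]
[[9,8],[11,5],[12,0],[19,19],[23,0],[31,8],[39,0]]
[[9,8],[11,5],[12,0],[19,19],[23,10],[31,8],[39,0]]
[[9,8],[10,19],[11,5],[12,0],[19,19],[23,10],[31,8],[39,0]]
[[6,5],[8,0],[9,8],[10,19],[11,5],[12,0],[19,19],[23,10],[31,8],[39,0]]
[[6,5],[8,0],[9,8],[10,19],[23,10],[31,8],[39,0]]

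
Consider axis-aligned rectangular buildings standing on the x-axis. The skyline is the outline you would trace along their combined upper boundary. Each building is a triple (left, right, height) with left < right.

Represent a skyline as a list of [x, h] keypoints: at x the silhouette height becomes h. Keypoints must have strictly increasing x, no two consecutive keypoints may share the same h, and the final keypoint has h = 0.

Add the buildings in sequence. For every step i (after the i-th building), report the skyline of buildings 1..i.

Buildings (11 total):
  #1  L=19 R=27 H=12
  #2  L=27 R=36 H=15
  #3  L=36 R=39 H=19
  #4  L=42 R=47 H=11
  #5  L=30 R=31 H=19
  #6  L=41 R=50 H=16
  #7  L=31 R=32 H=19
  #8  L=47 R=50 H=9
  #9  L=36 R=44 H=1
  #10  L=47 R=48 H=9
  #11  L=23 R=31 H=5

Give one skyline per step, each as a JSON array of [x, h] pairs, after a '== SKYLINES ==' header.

== SKYLINES ==
[[19,12],[27,0]]
[[19,12],[27,15],[36,0]]
[[19,12],[27,15],[36,19],[39,0]]
[[19,12],[27,15],[36,19],[39,0],[42,11],[47,0]]
[[19,12],[27,15],[30,19],[31,15],[36,19],[39,0],[42,11],[47,0]]
[[19,12],[27,15],[30,19],[31,15],[36,19],[39,0],[41,16],[50,0]]
[[19,12],[27,15],[30,19],[32,15],[36,19],[39,0],[41,16],[50,0]]
[[19,12],[27,15],[30,19],[32,15],[36,19],[39,0],[41,16],[50,0]]
[[19,12],[27,15],[30,19],[32,15],[36,19],[39,1],[41,16],[50,0]]
[[19,12],[27,15],[30,19],[32,15],[36,19],[39,1],[41,16],[50,0]]
[[19,12],[27,15],[30,19],[32,15],[36,19],[39,1],[41,16],[50,0]]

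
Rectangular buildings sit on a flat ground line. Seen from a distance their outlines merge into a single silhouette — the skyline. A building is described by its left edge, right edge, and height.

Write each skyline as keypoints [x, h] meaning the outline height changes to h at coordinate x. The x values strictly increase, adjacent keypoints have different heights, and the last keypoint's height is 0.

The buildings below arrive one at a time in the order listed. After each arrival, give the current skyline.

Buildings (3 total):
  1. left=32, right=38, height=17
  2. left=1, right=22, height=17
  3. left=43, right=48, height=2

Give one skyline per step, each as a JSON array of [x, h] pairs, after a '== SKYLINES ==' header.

== SKYLINES ==
[[32,17],[38,0]]
[[1,17],[22,0],[32,17],[38,0]]
[[1,17],[22,0],[32,17],[38,0],[43,2],[48,0]]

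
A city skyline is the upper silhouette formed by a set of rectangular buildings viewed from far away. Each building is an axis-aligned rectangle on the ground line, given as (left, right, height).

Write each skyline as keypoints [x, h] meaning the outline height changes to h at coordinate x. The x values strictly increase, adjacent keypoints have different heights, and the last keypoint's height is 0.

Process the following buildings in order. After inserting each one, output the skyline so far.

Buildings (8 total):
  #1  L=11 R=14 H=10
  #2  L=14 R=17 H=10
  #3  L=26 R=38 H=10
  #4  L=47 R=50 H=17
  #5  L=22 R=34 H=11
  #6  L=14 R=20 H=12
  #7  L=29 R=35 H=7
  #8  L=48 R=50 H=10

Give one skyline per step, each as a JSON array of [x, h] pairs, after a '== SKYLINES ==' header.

== SKYLINES ==
[[11,10],[14,0]]
[[11,10],[17,0]]
[[11,10],[17,0],[26,10],[38,0]]
[[11,10],[17,0],[26,10],[38,0],[47,17],[50,0]]
[[11,10],[17,0],[22,11],[34,10],[38,0],[47,17],[50,0]]
[[11,10],[14,12],[20,0],[22,11],[34,10],[38,0],[47,17],[50,0]]
[[11,10],[14,12],[20,0],[22,11],[34,10],[38,0],[47,17],[50,0]]
[[11,10],[14,12],[20,0],[22,11],[34,10],[38,0],[47,17],[50,0]]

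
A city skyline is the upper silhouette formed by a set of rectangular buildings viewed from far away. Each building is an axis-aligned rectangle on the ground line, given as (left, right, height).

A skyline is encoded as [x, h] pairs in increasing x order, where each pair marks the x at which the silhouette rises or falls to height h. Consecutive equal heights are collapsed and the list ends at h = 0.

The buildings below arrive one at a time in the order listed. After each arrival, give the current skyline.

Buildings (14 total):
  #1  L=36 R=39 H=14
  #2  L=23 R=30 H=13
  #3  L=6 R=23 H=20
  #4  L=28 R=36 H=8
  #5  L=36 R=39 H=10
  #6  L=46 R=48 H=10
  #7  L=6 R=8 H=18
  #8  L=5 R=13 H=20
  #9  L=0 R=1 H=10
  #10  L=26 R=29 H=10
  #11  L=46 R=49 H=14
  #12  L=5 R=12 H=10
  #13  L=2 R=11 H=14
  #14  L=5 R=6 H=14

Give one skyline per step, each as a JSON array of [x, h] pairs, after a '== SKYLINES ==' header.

== SKYLINES ==
[[36,14],[39,0]]
[[23,13],[30,0],[36,14],[39,0]]
[[6,20],[23,13],[30,0],[36,14],[39,0]]
[[6,20],[23,13],[30,8],[36,14],[39,0]]
[[6,20],[23,13],[30,8],[36,14],[39,0]]
[[6,20],[23,13],[30,8],[36,14],[39,0],[46,10],[48,0]]
[[6,20],[23,13],[30,8],[36,14],[39,0],[46,10],[48,0]]
[[5,20],[23,13],[30,8],[36,14],[39,0],[46,10],[48,0]]
[[0,10],[1,0],[5,20],[23,13],[30,8],[36,14],[39,0],[46,10],[48,0]]
[[0,10],[1,0],[5,20],[23,13],[30,8],[36,14],[39,0],[46,10],[48,0]]
[[0,10],[1,0],[5,20],[23,13],[30,8],[36,14],[39,0],[46,14],[49,0]]
[[0,10],[1,0],[5,20],[23,13],[30,8],[36,14],[39,0],[46,14],[49,0]]
[[0,10],[1,0],[2,14],[5,20],[23,13],[30,8],[36,14],[39,0],[46,14],[49,0]]
[[0,10],[1,0],[2,14],[5,20],[23,13],[30,8],[36,14],[39,0],[46,14],[49,0]]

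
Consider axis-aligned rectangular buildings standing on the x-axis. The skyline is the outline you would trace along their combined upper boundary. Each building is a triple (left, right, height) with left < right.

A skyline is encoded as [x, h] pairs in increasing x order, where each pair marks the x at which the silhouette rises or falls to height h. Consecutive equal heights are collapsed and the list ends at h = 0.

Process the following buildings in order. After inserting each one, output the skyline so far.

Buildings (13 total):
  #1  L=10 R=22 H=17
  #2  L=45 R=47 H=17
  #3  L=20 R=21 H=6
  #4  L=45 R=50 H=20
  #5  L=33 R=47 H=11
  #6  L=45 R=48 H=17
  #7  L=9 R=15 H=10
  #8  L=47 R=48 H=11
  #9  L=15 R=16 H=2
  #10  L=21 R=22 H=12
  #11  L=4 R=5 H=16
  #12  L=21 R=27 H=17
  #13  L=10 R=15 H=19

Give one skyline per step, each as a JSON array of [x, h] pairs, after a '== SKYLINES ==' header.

== SKYLINES ==
[[10,17],[22,0]]
[[10,17],[22,0],[45,17],[47,0]]
[[10,17],[22,0],[45,17],[47,0]]
[[10,17],[22,0],[45,20],[50,0]]
[[10,17],[22,0],[33,11],[45,20],[50,0]]
[[10,17],[22,0],[33,11],[45,20],[50,0]]
[[9,10],[10,17],[22,0],[33,11],[45,20],[50,0]]
[[9,10],[10,17],[22,0],[33,11],[45,20],[50,0]]
[[9,10],[10,17],[22,0],[33,11],[45,20],[50,0]]
[[9,10],[10,17],[22,0],[33,11],[45,20],[50,0]]
[[4,16],[5,0],[9,10],[10,17],[22,0],[33,11],[45,20],[50,0]]
[[4,16],[5,0],[9,10],[10,17],[27,0],[33,11],[45,20],[50,0]]
[[4,16],[5,0],[9,10],[10,19],[15,17],[27,0],[33,11],[45,20],[50,0]]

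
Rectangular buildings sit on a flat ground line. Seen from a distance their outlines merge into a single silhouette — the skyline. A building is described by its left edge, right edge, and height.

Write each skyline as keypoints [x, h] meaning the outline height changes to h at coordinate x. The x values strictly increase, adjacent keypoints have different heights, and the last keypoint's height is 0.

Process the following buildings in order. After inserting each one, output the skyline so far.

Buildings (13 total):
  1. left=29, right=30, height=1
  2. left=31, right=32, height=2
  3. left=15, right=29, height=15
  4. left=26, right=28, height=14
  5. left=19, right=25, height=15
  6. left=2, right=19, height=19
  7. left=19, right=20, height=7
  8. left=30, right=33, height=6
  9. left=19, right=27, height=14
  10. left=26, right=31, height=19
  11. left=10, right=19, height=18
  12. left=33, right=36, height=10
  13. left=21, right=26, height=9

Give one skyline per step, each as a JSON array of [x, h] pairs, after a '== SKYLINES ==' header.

== SKYLINES ==
[[29,1],[30,0]]
[[29,1],[30,0],[31,2],[32,0]]
[[15,15],[29,1],[30,0],[31,2],[32,0]]
[[15,15],[29,1],[30,0],[31,2],[32,0]]
[[15,15],[29,1],[30,0],[31,2],[32,0]]
[[2,19],[19,15],[29,1],[30,0],[31,2],[32,0]]
[[2,19],[19,15],[29,1],[30,0],[31,2],[32,0]]
[[2,19],[19,15],[29,1],[30,6],[33,0]]
[[2,19],[19,15],[29,1],[30,6],[33,0]]
[[2,19],[19,15],[26,19],[31,6],[33,0]]
[[2,19],[19,15],[26,19],[31,6],[33,0]]
[[2,19],[19,15],[26,19],[31,6],[33,10],[36,0]]
[[2,19],[19,15],[26,19],[31,6],[33,10],[36,0]]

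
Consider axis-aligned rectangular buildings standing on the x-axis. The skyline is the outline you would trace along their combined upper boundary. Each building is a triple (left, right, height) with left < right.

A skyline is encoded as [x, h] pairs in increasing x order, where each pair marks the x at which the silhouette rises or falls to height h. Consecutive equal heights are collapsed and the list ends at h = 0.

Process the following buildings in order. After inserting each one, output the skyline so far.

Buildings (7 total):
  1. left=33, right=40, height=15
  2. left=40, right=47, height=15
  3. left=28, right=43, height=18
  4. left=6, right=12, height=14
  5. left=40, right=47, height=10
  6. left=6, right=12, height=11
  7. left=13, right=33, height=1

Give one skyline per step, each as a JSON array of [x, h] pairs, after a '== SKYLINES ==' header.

== SKYLINES ==
[[33,15],[40,0]]
[[33,15],[47,0]]
[[28,18],[43,15],[47,0]]
[[6,14],[12,0],[28,18],[43,15],[47,0]]
[[6,14],[12,0],[28,18],[43,15],[47,0]]
[[6,14],[12,0],[28,18],[43,15],[47,0]]
[[6,14],[12,0],[13,1],[28,18],[43,15],[47,0]]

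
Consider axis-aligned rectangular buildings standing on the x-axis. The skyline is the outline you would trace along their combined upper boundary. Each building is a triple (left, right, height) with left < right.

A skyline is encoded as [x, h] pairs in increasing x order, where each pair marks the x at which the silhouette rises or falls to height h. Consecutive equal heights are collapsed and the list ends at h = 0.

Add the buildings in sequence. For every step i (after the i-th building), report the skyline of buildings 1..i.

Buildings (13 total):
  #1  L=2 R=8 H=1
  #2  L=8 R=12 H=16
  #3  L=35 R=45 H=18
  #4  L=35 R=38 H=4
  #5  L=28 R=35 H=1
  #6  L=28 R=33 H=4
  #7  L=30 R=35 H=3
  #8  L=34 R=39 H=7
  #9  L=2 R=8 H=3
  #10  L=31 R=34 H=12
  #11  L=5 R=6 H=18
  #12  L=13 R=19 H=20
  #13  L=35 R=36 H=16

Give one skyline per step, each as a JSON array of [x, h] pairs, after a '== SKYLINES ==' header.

== SKYLINES ==
[[2,1],[8,0]]
[[2,1],[8,16],[12,0]]
[[2,1],[8,16],[12,0],[35,18],[45,0]]
[[2,1],[8,16],[12,0],[35,18],[45,0]]
[[2,1],[8,16],[12,0],[28,1],[35,18],[45,0]]
[[2,1],[8,16],[12,0],[28,4],[33,1],[35,18],[45,0]]
[[2,1],[8,16],[12,0],[28,4],[33,3],[35,18],[45,0]]
[[2,1],[8,16],[12,0],[28,4],[33,3],[34,7],[35,18],[45,0]]
[[2,3],[8,16],[12,0],[28,4],[33,3],[34,7],[35,18],[45,0]]
[[2,3],[8,16],[12,0],[28,4],[31,12],[34,7],[35,18],[45,0]]
[[2,3],[5,18],[6,3],[8,16],[12,0],[28,4],[31,12],[34,7],[35,18],[45,0]]
[[2,3],[5,18],[6,3],[8,16],[12,0],[13,20],[19,0],[28,4],[31,12],[34,7],[35,18],[45,0]]
[[2,3],[5,18],[6,3],[8,16],[12,0],[13,20],[19,0],[28,4],[31,12],[34,7],[35,18],[45,0]]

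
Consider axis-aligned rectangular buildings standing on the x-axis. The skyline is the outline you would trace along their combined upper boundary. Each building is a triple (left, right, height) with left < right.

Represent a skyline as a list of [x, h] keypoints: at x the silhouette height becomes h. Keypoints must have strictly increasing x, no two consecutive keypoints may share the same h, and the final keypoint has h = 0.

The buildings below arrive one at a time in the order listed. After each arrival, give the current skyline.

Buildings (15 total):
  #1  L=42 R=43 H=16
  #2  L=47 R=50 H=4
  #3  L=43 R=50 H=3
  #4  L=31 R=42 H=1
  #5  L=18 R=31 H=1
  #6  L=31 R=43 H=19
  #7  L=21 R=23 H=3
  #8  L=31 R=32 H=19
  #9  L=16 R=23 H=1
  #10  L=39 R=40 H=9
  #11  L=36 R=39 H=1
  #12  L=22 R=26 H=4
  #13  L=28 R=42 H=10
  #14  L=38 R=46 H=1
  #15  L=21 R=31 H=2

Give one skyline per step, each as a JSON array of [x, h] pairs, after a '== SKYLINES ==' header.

== SKYLINES ==
[[42,16],[43,0]]
[[42,16],[43,0],[47,4],[50,0]]
[[42,16],[43,3],[47,4],[50,0]]
[[31,1],[42,16],[43,3],[47,4],[50,0]]
[[18,1],[42,16],[43,3],[47,4],[50,0]]
[[18,1],[31,19],[43,3],[47,4],[50,0]]
[[18,1],[21,3],[23,1],[31,19],[43,3],[47,4],[50,0]]
[[18,1],[21,3],[23,1],[31,19],[43,3],[47,4],[50,0]]
[[16,1],[21,3],[23,1],[31,19],[43,3],[47,4],[50,0]]
[[16,1],[21,3],[23,1],[31,19],[43,3],[47,4],[50,0]]
[[16,1],[21,3],[23,1],[31,19],[43,3],[47,4],[50,0]]
[[16,1],[21,3],[22,4],[26,1],[31,19],[43,3],[47,4],[50,0]]
[[16,1],[21,3],[22,4],[26,1],[28,10],[31,19],[43,3],[47,4],[50,0]]
[[16,1],[21,3],[22,4],[26,1],[28,10],[31,19],[43,3],[47,4],[50,0]]
[[16,1],[21,3],[22,4],[26,2],[28,10],[31,19],[43,3],[47,4],[50,0]]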